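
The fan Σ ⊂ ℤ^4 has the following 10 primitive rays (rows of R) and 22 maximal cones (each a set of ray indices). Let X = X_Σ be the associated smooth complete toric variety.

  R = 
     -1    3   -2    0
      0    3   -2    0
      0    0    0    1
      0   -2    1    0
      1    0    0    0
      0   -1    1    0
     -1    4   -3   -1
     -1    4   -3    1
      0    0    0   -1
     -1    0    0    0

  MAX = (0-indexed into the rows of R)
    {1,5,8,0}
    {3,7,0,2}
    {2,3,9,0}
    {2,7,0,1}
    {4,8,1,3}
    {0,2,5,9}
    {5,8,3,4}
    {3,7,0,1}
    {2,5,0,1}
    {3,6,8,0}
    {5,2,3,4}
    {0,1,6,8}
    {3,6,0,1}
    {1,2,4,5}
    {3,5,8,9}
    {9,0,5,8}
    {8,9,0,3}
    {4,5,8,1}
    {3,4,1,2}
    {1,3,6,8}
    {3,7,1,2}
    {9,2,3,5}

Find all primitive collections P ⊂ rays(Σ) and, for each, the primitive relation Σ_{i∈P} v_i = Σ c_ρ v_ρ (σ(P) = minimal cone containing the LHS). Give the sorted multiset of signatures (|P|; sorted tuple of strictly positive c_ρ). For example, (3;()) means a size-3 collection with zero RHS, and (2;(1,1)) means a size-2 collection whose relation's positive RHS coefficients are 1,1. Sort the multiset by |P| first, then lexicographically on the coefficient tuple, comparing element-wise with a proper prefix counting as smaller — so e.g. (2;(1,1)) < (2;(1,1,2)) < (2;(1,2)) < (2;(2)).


17 minimal non-faces of Δ(Σ) (on 10 rays):

  P = {2,8}:  v_{2} + v_{8} = 0 — sig = (2;())
  P = {4,9}:  v_{4} + v_{9} = 0 — sig = (2;())
  P = {0,4}:  v_{0} + v_{4} = v_{1} — sig = (2;(1))
  P = {1,9}:  v_{1} + v_{9} = v_{0} — sig = (2;(1))
  P = {5,6}:  v_{5} + v_{6} = v_{0} + v_{8} — sig = (2;(1,1))
  P = {5,7}:  v_{5} + v_{7} = v_{0} + v_{2} — sig = (2;(1,1))
  P = {2,6}:  v_{2} + v_{6} = v_{0} + v_{1} + v_{3} — sig = (2;(1,1,1))
  P = {7,8}:  v_{7} + v_{8} = v_{0} + v_{1} + v_{3} — sig = (2;(1,1,1))
  P = {4,6}:  v_{4} + v_{6} = 2·v_{1} + v_{3} + v_{8} — sig = (2;(1,1,2))
  P = {4,7}:  v_{4} + v_{7} = 2·v_{1} + v_{2} + v_{3} — sig = (2;(1,1,2))
  P = {6,9}:  v_{6} + v_{9} = 2·v_{0} + v_{3} + v_{8} — sig = (2;(1,1,2))
  P = {7,9}:  v_{7} + v_{9} = 2·v_{0} + v_{2} + v_{3} — sig = (2;(1,1,2))
  P = {6,7}:  v_{6} + v_{7} = 2·v_{0} + 2·v_{1} + 2·v_{3} — sig = (2;(2,2,2))
  P = {1,3,5}:  v_{1} + v_{3} + v_{5} = 0 — sig = (3;())
  P = {0,3,5}:  v_{0} + v_{3} + v_{5} = v_{9} — sig = (3;(1))
  P = {0,1,2,3}:  v_{0} + v_{1} + v_{2} + v_{3} = v_{7} — sig = (4;(1))
  P = {0,1,3,8}:  v_{0} + v_{1} + v_{3} + v_{8} = v_{6} — sig = (4;(1))

Sorted signature multiset PRS(X):
[(2;()), (2;()), (2;(1)), (2;(1)), (2;(1,1)), (2;(1,1)), (2;(1,1,1)), (2;(1,1,1)), (2;(1,1,2)), (2;(1,1,2)), (2;(1,1,2)), (2;(1,1,2)), (2;(2,2,2)), (3;()), (3;(1)), (4;(1)), (4;(1))]


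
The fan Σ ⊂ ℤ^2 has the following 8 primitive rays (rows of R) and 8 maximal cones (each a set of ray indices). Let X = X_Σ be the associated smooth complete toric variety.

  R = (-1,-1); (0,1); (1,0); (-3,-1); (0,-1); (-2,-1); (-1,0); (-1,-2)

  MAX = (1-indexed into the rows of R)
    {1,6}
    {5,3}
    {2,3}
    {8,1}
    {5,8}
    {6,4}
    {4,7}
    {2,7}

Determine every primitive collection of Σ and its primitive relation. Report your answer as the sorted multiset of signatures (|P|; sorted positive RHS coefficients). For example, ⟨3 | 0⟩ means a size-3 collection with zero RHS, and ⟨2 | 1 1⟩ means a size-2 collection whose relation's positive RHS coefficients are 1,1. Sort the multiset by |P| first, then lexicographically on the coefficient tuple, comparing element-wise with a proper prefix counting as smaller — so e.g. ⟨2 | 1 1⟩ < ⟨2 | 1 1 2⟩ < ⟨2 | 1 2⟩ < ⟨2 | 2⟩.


|primitive collections| = 20. Relations:

  P={2,5}:  v_{2} + v_{5} = 0  ⇒ sig = ⟨2 | 0⟩
  P={3,7}:  v_{3} + v_{7} = 0  ⇒ sig = ⟨2 | 0⟩
  P={1,2}:  v_{1} + v_{2} = v_{7}  ⇒ sig = ⟨2 | 1⟩
  P={1,3}:  v_{1} + v_{3} = v_{5}  ⇒ sig = ⟨2 | 1⟩
  P={1,5}:  v_{1} + v_{5} = v_{8}  ⇒ sig = ⟨2 | 1⟩
  P={1,7}:  v_{1} + v_{7} = v_{6}  ⇒ sig = ⟨2 | 1⟩
  P={2,8}:  v_{2} + v_{8} = v_{1}  ⇒ sig = ⟨2 | 1⟩
  P={3,4}:  v_{3} + v_{4} = v_{6}  ⇒ sig = ⟨2 | 1⟩
  P={3,6}:  v_{3} + v_{6} = v_{1}  ⇒ sig = ⟨2 | 1⟩
  P={5,7}:  v_{5} + v_{7} = v_{1}  ⇒ sig = ⟨2 | 1⟩
  P={6,7}:  v_{6} + v_{7} = v_{4}  ⇒ sig = ⟨2 | 1⟩
  P={4,5}:  v_{4} + v_{5} = v_{1} + v_{6}  ⇒ sig = ⟨2 | 1 1⟩
  P={4,8}:  v_{4} + v_{8} = 2·v_{1} + v_{6}  ⇒ sig = ⟨2 | 1 2⟩
  P={1,4}:  v_{1} + v_{4} = 2·v_{6}  ⇒ sig = ⟨2 | 2⟩
  P={2,6}:  v_{2} + v_{6} = 2·v_{7}  ⇒ sig = ⟨2 | 2⟩
  P={3,8}:  v_{3} + v_{8} = 2·v_{5}  ⇒ sig = ⟨2 | 2⟩
  P={5,6}:  v_{5} + v_{6} = 2·v_{1}  ⇒ sig = ⟨2 | 2⟩
  P={7,8}:  v_{7} + v_{8} = 2·v_{1}  ⇒ sig = ⟨2 | 2⟩
  P={2,4}:  v_{2} + v_{4} = 3·v_{7}  ⇒ sig = ⟨2 | 3⟩
  P={6,8}:  v_{6} + v_{8} = 3·v_{1}  ⇒ sig = ⟨2 | 3⟩

Hence PRS(X_Σ) =
[⟨2 | 0⟩, ⟨2 | 0⟩, ⟨2 | 1⟩, ⟨2 | 1⟩, ⟨2 | 1⟩, ⟨2 | 1⟩, ⟨2 | 1⟩, ⟨2 | 1⟩, ⟨2 | 1⟩, ⟨2 | 1⟩, ⟨2 | 1⟩, ⟨2 | 1 1⟩, ⟨2 | 1 2⟩, ⟨2 | 2⟩, ⟨2 | 2⟩, ⟨2 | 2⟩, ⟨2 | 2⟩, ⟨2 | 2⟩, ⟨2 | 3⟩, ⟨2 | 3⟩]


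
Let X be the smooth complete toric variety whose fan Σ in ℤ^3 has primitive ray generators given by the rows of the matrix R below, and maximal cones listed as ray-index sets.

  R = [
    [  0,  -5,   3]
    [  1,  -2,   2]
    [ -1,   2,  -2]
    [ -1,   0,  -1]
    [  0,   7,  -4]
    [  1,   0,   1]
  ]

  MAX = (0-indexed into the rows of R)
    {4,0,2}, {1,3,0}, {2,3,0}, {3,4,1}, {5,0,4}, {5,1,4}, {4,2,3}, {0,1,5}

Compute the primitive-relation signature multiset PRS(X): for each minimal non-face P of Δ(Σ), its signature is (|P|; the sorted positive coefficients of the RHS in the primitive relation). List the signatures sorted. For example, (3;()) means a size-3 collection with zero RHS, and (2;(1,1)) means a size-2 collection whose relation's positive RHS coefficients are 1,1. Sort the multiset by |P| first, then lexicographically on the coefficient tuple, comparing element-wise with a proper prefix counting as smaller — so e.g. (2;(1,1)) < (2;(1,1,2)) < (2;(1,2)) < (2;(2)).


Minimal non-faces — 5 found among 6 rays, 8 max cones:

  • {1,2}:  v_{1} + v_{2} = 0  ⟹  sig = (2;())
  • {3,5}:  v_{3} + v_{5} = 0  ⟹  sig = (2;())
  • {2,5}:  v_{2} + v_{5} = v_{0} + v_{4}  ⟹  sig = (2;(1,1))
  • {0,1,4}:  v_{0} + v_{1} + v_{4} = v_{5}  ⟹  sig = (3;(1))
  • {0,3,4}:  v_{0} + v_{3} + v_{4} = v_{2}  ⟹  sig = (3;(1))

Signatures (|P|; sorted positive RHS coefficients), sorted:
    (2;())
    (2;())
    (2;(1,1))
    (3;(1))
    (3;(1))


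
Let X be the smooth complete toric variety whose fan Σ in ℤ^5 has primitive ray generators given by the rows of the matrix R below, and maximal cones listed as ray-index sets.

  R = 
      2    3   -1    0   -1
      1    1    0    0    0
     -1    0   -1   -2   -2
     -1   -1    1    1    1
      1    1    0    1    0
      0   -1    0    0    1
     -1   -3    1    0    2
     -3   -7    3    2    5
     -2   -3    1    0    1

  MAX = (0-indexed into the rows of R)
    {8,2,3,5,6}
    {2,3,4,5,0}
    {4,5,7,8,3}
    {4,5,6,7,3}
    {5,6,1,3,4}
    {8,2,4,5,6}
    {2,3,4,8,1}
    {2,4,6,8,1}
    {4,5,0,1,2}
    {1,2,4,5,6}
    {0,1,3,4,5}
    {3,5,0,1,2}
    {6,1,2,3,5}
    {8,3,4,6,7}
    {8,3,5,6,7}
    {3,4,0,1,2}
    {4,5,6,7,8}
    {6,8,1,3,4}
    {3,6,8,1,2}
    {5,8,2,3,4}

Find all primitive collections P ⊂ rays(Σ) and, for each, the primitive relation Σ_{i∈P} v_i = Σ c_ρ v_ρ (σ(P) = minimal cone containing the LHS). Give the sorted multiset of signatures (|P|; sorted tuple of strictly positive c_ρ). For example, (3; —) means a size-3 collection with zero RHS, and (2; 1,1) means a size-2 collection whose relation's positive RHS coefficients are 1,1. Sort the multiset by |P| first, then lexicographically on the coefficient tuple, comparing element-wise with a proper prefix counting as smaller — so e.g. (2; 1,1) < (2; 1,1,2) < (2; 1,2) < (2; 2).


|primitive collections| = 9. Relations:

  • {0,8}:  v_{0} + v_{8} = 0  ⟹  sig = (2; —)
  • {0,6}:  v_{0} + v_{6} = v_{1} + v_{5}  ⟹  sig = (2; 1,1)
  • {0,7}:  v_{0} + v_{7} = v_{3} + v_{4} + v_{5} + v_{6}  ⟹  sig = (2; 1,1,1,1)
  • {1,7}:  v_{1} + v_{7} = v_{3} + v_{4} + 2·v_{6}  ⟹  sig = (2; 1,1,2)
  • {2,7}:  v_{2} + v_{7} = v_{5} + 2·v_{8}  ⟹  sig = (2; 1,2)
  • {1,5,8}:  v_{1} + v_{5} + v_{8} = v_{6}  ⟹  sig = (3; 1)
  • {2,3,4,6}:  v_{2} + v_{3} + v_{4} + v_{6} = v_{8}  ⟹  sig = (4; 1)
  • {1,2,3,4,5}:  v_{1} + v_{2} + v_{3} + v_{4} + v_{5} = 0  ⟹  sig = (5; —)
  • {3,4,5,6,8}:  v_{3} + v_{4} + v_{5} + v_{6} + v_{8} = v_{7}  ⟹  sig = (5; 1)

so the primitive-relation signature multiset is
    |P|=2: 5 collections, coeffs (), (1,1), (1,1,1,1), (1,1,2), (1,2)
    |P|=3: 1 collection, coeffs (1)
    |P|=4: 1 collection, coeffs (1)
    |P|=5: 2 collections, coeffs (), (1)


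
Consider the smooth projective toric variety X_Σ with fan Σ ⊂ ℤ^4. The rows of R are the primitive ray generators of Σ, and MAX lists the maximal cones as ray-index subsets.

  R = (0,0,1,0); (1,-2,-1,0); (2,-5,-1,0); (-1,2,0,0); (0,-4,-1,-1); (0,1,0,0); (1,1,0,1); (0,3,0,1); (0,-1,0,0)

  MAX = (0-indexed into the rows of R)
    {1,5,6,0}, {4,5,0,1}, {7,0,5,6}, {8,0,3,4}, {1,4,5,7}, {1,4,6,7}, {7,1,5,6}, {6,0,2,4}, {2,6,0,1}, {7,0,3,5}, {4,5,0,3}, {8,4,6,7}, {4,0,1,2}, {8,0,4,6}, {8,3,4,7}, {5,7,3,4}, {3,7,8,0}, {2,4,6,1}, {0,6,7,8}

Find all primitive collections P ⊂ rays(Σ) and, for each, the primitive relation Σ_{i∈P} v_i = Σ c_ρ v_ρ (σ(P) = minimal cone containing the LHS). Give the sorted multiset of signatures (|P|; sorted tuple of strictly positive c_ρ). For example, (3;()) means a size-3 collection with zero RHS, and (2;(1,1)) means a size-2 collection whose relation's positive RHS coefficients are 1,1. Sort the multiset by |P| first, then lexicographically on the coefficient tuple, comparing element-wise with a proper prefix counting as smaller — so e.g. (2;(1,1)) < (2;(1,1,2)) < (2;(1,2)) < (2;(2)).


Minimal non-faces — 12 found among 9 rays, 19 max cones:

  P = {5,8}:  v_{5} + v_{8} = 0  ⟹  sig = (2;())
  P = {3,6}:  v_{3} + v_{6} = v_{7}  ⟹  sig = (2;(1))
  P = {1,8}:  v_{1} + v_{8} = v_{4} + v_{6}  ⟹  sig = (2;(1,1))
  P = {2,3}:  v_{2} + v_{3} = v_{4} + v_{6}  ⟹  sig = (2;(1,1))
  P = {1,3}:  v_{1} + v_{3} = v_{4} + v_{5} + v_{7}  ⟹  sig = (2;(1,1,1))
  P = {2,5}:  v_{2} + v_{5} = v_{0} + 2·v_{1}  ⟹  sig = (2;(1,2))
  P = {2,7}:  v_{2} + v_{7} = v_{4} + 2·v_{6}  ⟹  sig = (2;(1,2))
  P = {2,8}:  v_{2} + v_{8} = v_{0} + 2·v_{4} + 2·v_{6}  ⟹  sig = (2;(1,2,2))
  P = {0,1,7}:  v_{0} + v_{1} + v_{7} = v_{6}  ⟹  sig = (3;(1))
  P = {0,4,7}:  v_{0} + v_{4} + v_{7} = v_{8}  ⟹  sig = (3;(1))
  P = {4,5,6}:  v_{4} + v_{5} + v_{6} = v_{1}  ⟹  sig = (3;(1))
  P = {0,1,4,6}:  v_{0} + v_{1} + v_{4} + v_{6} = v_{2}  ⟹  sig = (4;(1))

Sorted signature multiset PRS(X):
[(2;()), (2;(1)), (2;(1,1)), (2;(1,1)), (2;(1,1,1)), (2;(1,2)), (2;(1,2)), (2;(1,2,2)), (3;(1)), (3;(1)), (3;(1)), (4;(1))]


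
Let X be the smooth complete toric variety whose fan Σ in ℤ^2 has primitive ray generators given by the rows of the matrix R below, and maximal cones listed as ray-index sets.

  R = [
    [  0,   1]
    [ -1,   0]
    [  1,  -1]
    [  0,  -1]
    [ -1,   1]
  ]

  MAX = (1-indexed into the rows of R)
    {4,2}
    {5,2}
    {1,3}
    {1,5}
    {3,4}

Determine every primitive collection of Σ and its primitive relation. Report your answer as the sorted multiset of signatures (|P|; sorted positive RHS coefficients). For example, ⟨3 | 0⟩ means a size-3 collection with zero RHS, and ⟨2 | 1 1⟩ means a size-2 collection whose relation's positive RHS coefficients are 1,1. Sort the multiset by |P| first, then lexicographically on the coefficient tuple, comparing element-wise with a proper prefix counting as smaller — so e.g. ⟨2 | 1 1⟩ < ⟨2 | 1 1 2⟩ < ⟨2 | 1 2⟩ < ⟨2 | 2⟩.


5 minimal non-faces of Δ(Σ) (on 5 rays):

  P={1,4}:  v_{1} + v_{4} = 0 ; sig = ⟨2 | 0⟩
  P={3,5}:  v_{3} + v_{5} = 0 ; sig = ⟨2 | 0⟩
  P={1,2}:  v_{1} + v_{2} = v_{5} ; sig = ⟨2 | 1⟩
  P={2,3}:  v_{2} + v_{3} = v_{4} ; sig = ⟨2 | 1⟩
  P={4,5}:  v_{4} + v_{5} = v_{2} ; sig = ⟨2 | 1⟩

Sorted signature multiset PRS(X):
{ ⟨2 | 0⟩ ×2,  ⟨2 | 1⟩ ×3 }


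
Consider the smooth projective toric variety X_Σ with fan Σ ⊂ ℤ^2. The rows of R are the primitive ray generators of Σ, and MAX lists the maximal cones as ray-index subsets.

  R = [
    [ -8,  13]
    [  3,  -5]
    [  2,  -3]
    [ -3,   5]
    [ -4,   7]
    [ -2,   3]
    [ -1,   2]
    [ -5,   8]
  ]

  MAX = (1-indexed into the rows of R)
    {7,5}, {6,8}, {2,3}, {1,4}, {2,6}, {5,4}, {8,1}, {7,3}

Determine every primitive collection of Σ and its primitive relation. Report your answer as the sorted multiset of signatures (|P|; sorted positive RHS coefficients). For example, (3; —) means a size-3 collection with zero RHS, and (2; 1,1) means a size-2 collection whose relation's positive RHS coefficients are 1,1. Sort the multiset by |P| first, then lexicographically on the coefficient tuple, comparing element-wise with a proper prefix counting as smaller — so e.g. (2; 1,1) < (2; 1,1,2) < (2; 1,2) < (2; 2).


Minimal non-faces — 20 found among 8 rays, 8 max cones:

  P={2,4}:  v_{2} + v_{4} = 0 — sig = (2; —)
  P={3,6}:  v_{3} + v_{6} = 0 — sig = (2; —)
  P={1,2}:  v_{1} + v_{2} = v_{8} — sig = (2; 1)
  P={2,5}:  v_{2} + v_{5} = v_{7} — sig = (2; 1)
  P={2,7}:  v_{2} + v_{7} = v_{3} — sig = (2; 1)
  P={2,8}:  v_{2} + v_{8} = v_{6} — sig = (2; 1)
  P={3,4}:  v_{3} + v_{4} = v_{7} — sig = (2; 1)
  P={3,8}:  v_{3} + v_{8} = v_{4} — sig = (2; 1)
  P={4,6}:  v_{4} + v_{6} = v_{8} — sig = (2; 1)
  P={4,7}:  v_{4} + v_{7} = v_{5} — sig = (2; 1)
  P={4,8}:  v_{4} + v_{8} = v_{1} — sig = (2; 1)
  P={6,7}:  v_{6} + v_{7} = v_{4} — sig = (2; 1)
  P={1,3}:  v_{1} + v_{3} = 2·v_{4} — sig = (2; 2)
  P={1,6}:  v_{1} + v_{6} = 2·v_{8} — sig = (2; 2)
  P={3,5}:  v_{3} + v_{5} = 2·v_{7} — sig = (2; 2)
  P={5,6}:  v_{5} + v_{6} = 2·v_{4} — sig = (2; 2)
  P={7,8}:  v_{7} + v_{8} = 2·v_{4} — sig = (2; 2)
  P={1,7}:  v_{1} + v_{7} = 3·v_{4} — sig = (2; 3)
  P={5,8}:  v_{5} + v_{8} = 3·v_{4} — sig = (2; 3)
  P={1,5}:  v_{1} + v_{5} = 4·v_{4} — sig = (2; 4)

Signatures (|P|; sorted positive RHS coefficients), sorted:
    (2; —)
    (2; —)
    (2; 1)
    (2; 1)
    (2; 1)
    (2; 1)
    (2; 1)
    (2; 1)
    (2; 1)
    (2; 1)
    (2; 1)
    (2; 1)
    (2; 2)
    (2; 2)
    (2; 2)
    (2; 2)
    (2; 2)
    (2; 3)
    (2; 3)
    (2; 4)


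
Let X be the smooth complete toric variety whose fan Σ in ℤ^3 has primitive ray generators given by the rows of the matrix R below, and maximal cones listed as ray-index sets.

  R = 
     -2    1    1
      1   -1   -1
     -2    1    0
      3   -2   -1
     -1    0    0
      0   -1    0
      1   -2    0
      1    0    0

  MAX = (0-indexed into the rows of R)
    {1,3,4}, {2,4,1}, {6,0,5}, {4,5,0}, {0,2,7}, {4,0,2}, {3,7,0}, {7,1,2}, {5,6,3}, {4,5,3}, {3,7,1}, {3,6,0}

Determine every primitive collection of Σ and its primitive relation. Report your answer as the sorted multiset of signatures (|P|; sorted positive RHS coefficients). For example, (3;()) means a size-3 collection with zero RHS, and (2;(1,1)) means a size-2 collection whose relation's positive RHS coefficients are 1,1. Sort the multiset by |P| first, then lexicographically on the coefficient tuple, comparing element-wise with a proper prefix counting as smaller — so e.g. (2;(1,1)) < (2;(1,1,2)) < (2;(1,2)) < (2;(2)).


12 collections generate NE(X_Σ); each relation:

  P={4,7}:  v_{4} + v_{7} = 0  so sig = (2;())
  P={0,1}:  v_{0} + v_{1} = v_{4}  so sig = (2;(1))
  P={2,3}:  v_{2} + v_{3} = v_{1}  so sig = (2;(1))
  P={2,6}:  v_{2} + v_{6} = v_{4} + v_{5}  so sig = (2;(1,1))
  P={5,7}:  v_{5} + v_{7} = v_{0} + v_{3}  so sig = (2;(1,1))
  P={1,6}:  v_{1} + v_{6} = v_{3} + v_{4} + v_{5}  so sig = (2;(1,1,1))
  P={1,5}:  v_{1} + v_{5} = v_{3} + 2·v_{4}  so sig = (2;(1,2))
  P={2,5}:  v_{2} + v_{5} = 2·v_{4}  so sig = (2;(2))
  P={4,6}:  v_{4} + v_{6} = 2·v_{5}  so sig = (2;(2))
  P={6,7}:  v_{6} + v_{7} = 2·v_{0} + 2·v_{3}  so sig = (2;(2,2))
  P={0,3,4}:  v_{0} + v_{3} + v_{4} = v_{5}  so sig = (3;(1))
  P={0,3,5}:  v_{0} + v_{3} + v_{5} = v_{6}  so sig = (3;(1))

so the primitive-relation signature multiset is
    |P|=2: 10 collections, coeffs (), (1), (1), (1,1), (1,1), (1,1,1), (1,2), (2), (2), (2,2)
    |P|=3: 2 collections, coeffs (1), (1)


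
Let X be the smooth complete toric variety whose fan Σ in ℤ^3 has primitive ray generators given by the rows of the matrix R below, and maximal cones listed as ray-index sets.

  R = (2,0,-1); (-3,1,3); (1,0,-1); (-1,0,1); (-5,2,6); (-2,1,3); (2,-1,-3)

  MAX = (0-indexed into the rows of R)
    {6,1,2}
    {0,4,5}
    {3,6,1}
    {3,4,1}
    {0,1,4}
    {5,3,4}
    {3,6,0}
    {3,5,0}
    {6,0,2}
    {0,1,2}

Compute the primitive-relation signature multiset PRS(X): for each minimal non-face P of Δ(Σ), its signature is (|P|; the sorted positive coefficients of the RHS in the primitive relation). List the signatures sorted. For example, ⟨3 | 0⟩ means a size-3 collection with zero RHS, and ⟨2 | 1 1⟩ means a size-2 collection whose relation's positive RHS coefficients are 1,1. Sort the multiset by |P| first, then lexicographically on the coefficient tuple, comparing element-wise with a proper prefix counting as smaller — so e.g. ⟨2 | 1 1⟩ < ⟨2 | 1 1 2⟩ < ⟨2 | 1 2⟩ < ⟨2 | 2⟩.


9 collections generate NE(X_Σ); each relation:

  P={2,3}:  v_{2} + v_{3} = 0  ⟹  sig = ⟨2 | 0⟩
  P={5,6}:  v_{5} + v_{6} = 0  ⟹  sig = ⟨2 | 0⟩
  P={1,5}:  v_{1} + v_{5} = v_{4}  ⟹  sig = ⟨2 | 1⟩
  P={4,6}:  v_{4} + v_{6} = v_{1}  ⟹  sig = ⟨2 | 1⟩
  P={2,5}:  v_{2} + v_{5} = v_{0} + v_{1}  ⟹  sig = ⟨2 | 1 1⟩
  P={2,4}:  v_{2} + v_{4} = v_{0} + 2·v_{1}  ⟹  sig = ⟨2 | 1 2⟩
  P={0,1,3}:  v_{0} + v_{1} + v_{3} = v_{5}  ⟹  sig = ⟨3 | 1⟩
  P={0,1,6}:  v_{0} + v_{1} + v_{6} = v_{2}  ⟹  sig = ⟨3 | 1⟩
  P={0,3,4}:  v_{0} + v_{3} + v_{4} = 2·v_{5}  ⟹  sig = ⟨3 | 2⟩

so the primitive-relation signature multiset is
{ ⟨2 | 0⟩ ×2,  ⟨2 | 1⟩ ×2,  ⟨2 | 1 1⟩,  ⟨2 | 1 2⟩,  ⟨3 | 1⟩ ×2,  ⟨3 | 2⟩ }


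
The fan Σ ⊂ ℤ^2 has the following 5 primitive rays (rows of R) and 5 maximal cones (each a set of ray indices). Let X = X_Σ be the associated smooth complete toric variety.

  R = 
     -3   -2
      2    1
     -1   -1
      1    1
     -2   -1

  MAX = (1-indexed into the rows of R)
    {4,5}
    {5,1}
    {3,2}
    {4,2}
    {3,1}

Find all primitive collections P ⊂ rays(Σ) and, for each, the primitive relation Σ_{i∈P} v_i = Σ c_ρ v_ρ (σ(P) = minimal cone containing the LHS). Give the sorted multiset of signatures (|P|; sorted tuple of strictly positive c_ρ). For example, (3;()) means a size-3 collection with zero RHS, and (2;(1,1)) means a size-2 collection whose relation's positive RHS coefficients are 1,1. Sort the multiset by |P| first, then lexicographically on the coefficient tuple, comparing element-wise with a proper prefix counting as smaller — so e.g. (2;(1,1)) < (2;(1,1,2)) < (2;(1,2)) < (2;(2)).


Minimal non-faces — 5 found among 5 rays, 5 max cones:

  {2,5}:  v_{2} + v_{5} = 0 — sig = (2;())
  {3,4}:  v_{3} + v_{4} = 0 — sig = (2;())
  {1,2}:  v_{1} + v_{2} = v_{3} — sig = (2;(1))
  {1,4}:  v_{1} + v_{4} = v_{5} — sig = (2;(1))
  {3,5}:  v_{3} + v_{5} = v_{1} — sig = (2;(1))

Hence PRS(X_Σ) =
    |P|=2: 5 collections, coeffs (), (), (1), (1), (1)


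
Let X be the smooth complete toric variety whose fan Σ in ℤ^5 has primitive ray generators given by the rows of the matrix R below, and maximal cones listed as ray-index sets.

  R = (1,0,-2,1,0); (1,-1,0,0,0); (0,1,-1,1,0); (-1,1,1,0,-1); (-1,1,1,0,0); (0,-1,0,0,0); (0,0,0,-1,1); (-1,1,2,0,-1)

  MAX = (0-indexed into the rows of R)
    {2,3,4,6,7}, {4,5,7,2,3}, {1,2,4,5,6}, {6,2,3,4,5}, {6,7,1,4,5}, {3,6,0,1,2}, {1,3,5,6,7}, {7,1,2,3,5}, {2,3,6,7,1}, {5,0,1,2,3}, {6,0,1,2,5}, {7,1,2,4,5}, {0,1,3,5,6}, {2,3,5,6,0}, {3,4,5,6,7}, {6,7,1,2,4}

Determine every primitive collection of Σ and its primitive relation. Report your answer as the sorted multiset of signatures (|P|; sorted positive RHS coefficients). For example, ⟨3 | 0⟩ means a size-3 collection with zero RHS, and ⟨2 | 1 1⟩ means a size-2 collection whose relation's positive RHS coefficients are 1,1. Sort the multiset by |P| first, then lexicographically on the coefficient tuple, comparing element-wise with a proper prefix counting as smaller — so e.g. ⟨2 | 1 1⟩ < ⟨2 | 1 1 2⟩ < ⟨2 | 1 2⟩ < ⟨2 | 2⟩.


The 5 primitive collections of Σ (r=8, n=5):

  P={0,4}:  v_{0} + v_{4} = v_{2}  so sig = ⟨2 | 1⟩
  P={0,7}:  v_{0} + v_{7} = v_{1} + v_{2} + v_{3}  so sig = ⟨2 | 1 1 1⟩
  P={1,3,4}:  v_{1} + v_{3} + v_{4} = v_{7}  so sig = ⟨3 | 1⟩
  P={2,5,6,7}:  v_{2} + v_{5} + v_{6} + v_{7} = v_{4}  so sig = ⟨4 | 1⟩
  P={1,2,3,5,6}:  v_{1} + v_{2} + v_{3} + v_{5} + v_{6} = 0  so sig = ⟨5 | 0⟩

Signatures (|P|; sorted positive RHS coefficients), sorted:
    |P|=2: 2 collections, coeffs (1), (1,1,1)
    |P|=3: 1 collection, coeffs (1)
    |P|=4: 1 collection, coeffs (1)
    |P|=5: 1 collection, coeffs ()


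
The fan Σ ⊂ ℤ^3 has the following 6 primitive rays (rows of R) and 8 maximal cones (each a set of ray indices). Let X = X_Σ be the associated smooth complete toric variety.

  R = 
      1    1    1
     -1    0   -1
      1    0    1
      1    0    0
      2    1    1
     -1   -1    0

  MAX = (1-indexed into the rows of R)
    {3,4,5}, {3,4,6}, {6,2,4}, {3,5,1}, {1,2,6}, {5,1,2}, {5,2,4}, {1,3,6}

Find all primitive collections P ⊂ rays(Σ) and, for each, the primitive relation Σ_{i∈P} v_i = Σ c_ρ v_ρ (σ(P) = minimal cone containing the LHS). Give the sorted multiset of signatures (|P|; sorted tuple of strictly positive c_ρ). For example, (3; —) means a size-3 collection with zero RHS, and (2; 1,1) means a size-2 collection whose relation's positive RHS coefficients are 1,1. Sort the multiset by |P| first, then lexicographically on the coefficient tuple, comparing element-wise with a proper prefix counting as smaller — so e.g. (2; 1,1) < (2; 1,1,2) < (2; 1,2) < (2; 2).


3 minimal non-faces of Δ(Σ) (on 6 rays):

  {2,3}:  v_{2} + v_{3} = 0  →  sig = (2; —)
  {1,4}:  v_{1} + v_{4} = v_{5}  →  sig = (2; 1)
  {5,6}:  v_{5} + v_{6} = v_{3}  →  sig = (2; 1)

Signatures (|P|; sorted positive RHS coefficients), sorted:
[(2; —), (2; 1), (2; 1)]


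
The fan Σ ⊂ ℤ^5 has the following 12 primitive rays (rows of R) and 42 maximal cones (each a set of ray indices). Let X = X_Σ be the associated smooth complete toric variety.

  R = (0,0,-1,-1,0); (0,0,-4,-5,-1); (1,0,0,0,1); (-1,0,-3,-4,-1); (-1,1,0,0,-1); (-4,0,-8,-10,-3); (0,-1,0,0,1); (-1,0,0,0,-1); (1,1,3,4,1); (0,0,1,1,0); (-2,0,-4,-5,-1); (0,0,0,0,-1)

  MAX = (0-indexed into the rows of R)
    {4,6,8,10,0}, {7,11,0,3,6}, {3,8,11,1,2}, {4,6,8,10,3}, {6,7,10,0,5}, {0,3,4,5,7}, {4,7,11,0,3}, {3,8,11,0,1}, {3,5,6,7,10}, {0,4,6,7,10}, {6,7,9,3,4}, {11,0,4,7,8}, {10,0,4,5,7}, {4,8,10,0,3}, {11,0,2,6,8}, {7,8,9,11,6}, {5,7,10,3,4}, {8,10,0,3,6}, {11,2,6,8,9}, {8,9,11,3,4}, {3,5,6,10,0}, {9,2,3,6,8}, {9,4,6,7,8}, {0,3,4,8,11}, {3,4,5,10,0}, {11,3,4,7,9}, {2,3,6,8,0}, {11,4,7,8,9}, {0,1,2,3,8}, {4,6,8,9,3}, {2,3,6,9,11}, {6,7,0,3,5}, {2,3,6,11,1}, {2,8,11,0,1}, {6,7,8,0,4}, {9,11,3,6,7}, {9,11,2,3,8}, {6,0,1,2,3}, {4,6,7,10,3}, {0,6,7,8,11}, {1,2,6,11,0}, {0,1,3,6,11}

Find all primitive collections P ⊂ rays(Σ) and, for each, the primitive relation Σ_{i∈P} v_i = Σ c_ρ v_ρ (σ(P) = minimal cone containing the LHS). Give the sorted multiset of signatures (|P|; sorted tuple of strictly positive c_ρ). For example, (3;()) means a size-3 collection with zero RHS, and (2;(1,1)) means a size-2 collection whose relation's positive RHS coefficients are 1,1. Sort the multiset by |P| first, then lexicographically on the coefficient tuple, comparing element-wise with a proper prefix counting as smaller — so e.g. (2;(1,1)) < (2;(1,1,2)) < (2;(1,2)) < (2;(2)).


Δ(Σ) — 12 vertices, 24 min non-faces:

  {0,9}:  v_{0} + v_{9} = 0 ; sig = (2;())
  {2,7}:  v_{2} + v_{7} = 0 ; sig = (2;())
  {2,4}:  v_{2} + v_{4} = v_{3} + v_{8} ; sig = (2;(1,1))
  {1,7}:  v_{1} + v_{7} = v_{0} + v_{3} + v_{11} ; sig = (2;(1,1,1))
  {1,9}:  v_{1} + v_{9} = v_{2} + v_{3} + v_{11} ; sig = (2;(1,1,1))
  {2,5}:  v_{2} + v_{5} = v_{0} + v_{3} + v_{10} ; sig = (2;(1,1,1))
  {5,8}:  v_{5} + v_{8} = v_{0} + v_{4} + v_{10} ; sig = (2;(1,1,1))
  {5,9}:  v_{5} + v_{9} = v_{3} + v_{7} + v_{10} ; sig = (2;(1,1,1))
  {9,10}:  v_{9} + v_{10} = v_{3} + v_{4} + v_{6} ; sig = (2;(1,1,1))
  {10,11}:  v_{10} + v_{11} = v_{0} + v_{3} + v_{7} ; sig = (2;(1,1,1))
  {1,4}:  v_{1} + v_{4} = v_{0} + 2·v_{3} + v_{8} + v_{11} ; sig = (2;(1,1,1,2))
  {2,10}:  v_{2} + v_{10} = v_{0} + 2·v_{3} + v_{6} + v_{8} ; sig = (2;(1,1,1,2))
  {1,5}:  v_{1} + v_{5} = 3·v_{0} + 3·v_{3} + v_{7} ; sig = (2;(1,3,3))
  {1,10}:  v_{1} + v_{10} = 2·v_{0} + 2·v_{3} ; sig = (2;(2,2))
  {5,11}:  v_{5} + v_{11} = 2·v_{0} + 2·v_{3} + 2·v_{7} ; sig = (2;(2,2,2))
  {3,7,8}:  v_{3} + v_{7} + v_{8} = v_{4} ; sig = (3;(1))
  {4,6,11}:  v_{4} + v_{6} + v_{11} = v_{7} ; sig = (3;(1))
  {1,6,8}:  v_{1} + v_{6} + v_{8} = v_{0} + v_{2} ; sig = (3;(1,1))
  {7,8,10}:  v_{7} + v_{8} + v_{10} = v_{0} + 2·v_{4} + v_{6} ; sig = (3;(1,1,2))
  {4,5,6}:  v_{4} + v_{5} + v_{6} = v_{7} + 2·v_{10} ; sig = (3;(1,2))
  {3,6,8,11}:  v_{3} + v_{6} + v_{8} + v_{11} = 0 ; sig = (4;())
  {0,2,3,11}:  v_{0} + v_{2} + v_{3} + v_{11} = v_{1} ; sig = (4;(1))
  {0,3,4,6}:  v_{0} + v_{3} + v_{4} + v_{6} = v_{10} ; sig = (4;(1))
  {0,3,7,10}:  v_{0} + v_{3} + v_{7} + v_{10} = v_{5} ; sig = (4;(1))

Hence PRS(X_Σ) =
    |P|=2: 15 collections, coeffs (), (), (1,1), (1,1,1), (1,1,1), (1,1,1), (1,1,1), (1,1,1), (1,1,1), (1,1,1), (1,1,1,2), (1,1,1,2), (1,3,3), (2,2), (2,2,2)
    |P|=3: 5 collections, coeffs (1), (1), (1,1), (1,1,2), (1,2)
    |P|=4: 4 collections, coeffs (), (1), (1), (1)


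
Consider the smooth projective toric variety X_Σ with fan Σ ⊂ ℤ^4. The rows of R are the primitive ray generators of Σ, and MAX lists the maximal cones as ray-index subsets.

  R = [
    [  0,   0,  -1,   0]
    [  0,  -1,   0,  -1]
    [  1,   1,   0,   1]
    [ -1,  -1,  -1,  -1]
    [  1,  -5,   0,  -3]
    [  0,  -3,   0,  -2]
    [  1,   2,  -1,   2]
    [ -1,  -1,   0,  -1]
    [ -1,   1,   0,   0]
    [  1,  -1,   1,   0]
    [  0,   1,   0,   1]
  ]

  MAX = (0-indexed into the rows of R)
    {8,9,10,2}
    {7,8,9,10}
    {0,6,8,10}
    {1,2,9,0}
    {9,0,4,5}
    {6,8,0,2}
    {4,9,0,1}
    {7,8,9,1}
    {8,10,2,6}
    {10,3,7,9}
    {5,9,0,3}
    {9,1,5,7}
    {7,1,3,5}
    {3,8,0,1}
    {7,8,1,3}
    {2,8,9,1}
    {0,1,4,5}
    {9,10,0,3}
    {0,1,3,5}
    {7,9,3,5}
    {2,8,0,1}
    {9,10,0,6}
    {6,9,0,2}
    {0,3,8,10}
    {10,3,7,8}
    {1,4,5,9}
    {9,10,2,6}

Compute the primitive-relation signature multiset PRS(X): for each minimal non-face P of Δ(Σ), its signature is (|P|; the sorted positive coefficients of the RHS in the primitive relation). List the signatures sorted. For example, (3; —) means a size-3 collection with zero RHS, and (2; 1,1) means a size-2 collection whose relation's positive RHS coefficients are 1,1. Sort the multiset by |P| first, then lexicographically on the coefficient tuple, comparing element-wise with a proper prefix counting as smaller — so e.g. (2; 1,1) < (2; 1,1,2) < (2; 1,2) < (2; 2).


Minimal non-faces — 23 found among 11 rays, 27 max cones:

  {1,10}:  v_{1} + v_{10} = 0 — sig = (2; —)
  {2,7}:  v_{2} + v_{7} = 0 — sig = (2; —)
  {0,7}:  v_{0} + v_{7} = v_{3} — sig = (2; 1)
  {2,3}:  v_{2} + v_{3} = v_{0} — sig = (2; 1)
  {1,6}:  v_{1} + v_{6} = v_{0} + v_{2} — sig = (2; 1,1)
  {4,8}:  v_{4} + v_{8} = v_{1} + v_{5} — sig = (2; 1,1)
  {5,8}:  v_{5} + v_{8} = v_{1} + v_{7} — sig = (2; 1,1)
  {5,10}:  v_{5} + v_{10} = v_{3} + v_{9} — sig = (2; 1,1)
  {6,7}:  v_{6} + v_{7} = v_{0} + v_{10} — sig = (2; 1,1)
  {2,5}:  v_{2} + v_{5} = v_{0} + v_{1} + v_{9} — sig = (2; 1,1,1)
  {4,10}:  v_{4} + v_{10} = v_{0} + v_{5} + v_{9} — sig = (2; 1,1,1)
  {3,4}:  v_{3} + v_{4} = v_{0} + 2·v_{5} — sig = (2; 1,2)
  {3,6}:  v_{3} + v_{6} = 2·v_{0} + v_{10} — sig = (2; 1,2)
  {5,6}:  v_{5} + v_{6} = 2·v_{0} + v_{9} — sig = (2; 1,2)
  {4,6}:  v_{4} + v_{6} = 3·v_{0} + v_{1} + 2·v_{9} — sig = (2; 1,2,3)
  {4,7}:  v_{4} + v_{7} = 2·v_{5} — sig = (2; 2)
  {2,4}:  v_{2} + v_{4} = 2·v_{0} + 2·v_{1} + 2·v_{9} — sig = (2; 2,2,2)
  {0,8,9}:  v_{0} + v_{8} + v_{9} = 0 — sig = (3; —)
  {0,2,10}:  v_{0} + v_{2} + v_{10} = v_{6} — sig = (3; 1)
  {1,3,9}:  v_{1} + v_{3} + v_{9} = v_{5} — sig = (3; 1)
  {3,8,9}:  v_{3} + v_{8} + v_{9} = v_{7} — sig = (3; 1)
  {6,8,9}:  v_{6} + v_{8} + v_{9} = v_{2} + v_{10} — sig = (3; 1,1)
  {0,1,5,9}:  v_{0} + v_{1} + v_{5} + v_{9} = v_{4} — sig = (4; 1)

Hence PRS(X_Σ) =
    (2; —)
    (2; —)
    (2; 1)
    (2; 1)
    (2; 1,1)
    (2; 1,1)
    (2; 1,1)
    (2; 1,1)
    (2; 1,1)
    (2; 1,1,1)
    (2; 1,1,1)
    (2; 1,2)
    (2; 1,2)
    (2; 1,2)
    (2; 1,2,3)
    (2; 2)
    (2; 2,2,2)
    (3; —)
    (3; 1)
    (3; 1)
    (3; 1)
    (3; 1,1)
    (4; 1)


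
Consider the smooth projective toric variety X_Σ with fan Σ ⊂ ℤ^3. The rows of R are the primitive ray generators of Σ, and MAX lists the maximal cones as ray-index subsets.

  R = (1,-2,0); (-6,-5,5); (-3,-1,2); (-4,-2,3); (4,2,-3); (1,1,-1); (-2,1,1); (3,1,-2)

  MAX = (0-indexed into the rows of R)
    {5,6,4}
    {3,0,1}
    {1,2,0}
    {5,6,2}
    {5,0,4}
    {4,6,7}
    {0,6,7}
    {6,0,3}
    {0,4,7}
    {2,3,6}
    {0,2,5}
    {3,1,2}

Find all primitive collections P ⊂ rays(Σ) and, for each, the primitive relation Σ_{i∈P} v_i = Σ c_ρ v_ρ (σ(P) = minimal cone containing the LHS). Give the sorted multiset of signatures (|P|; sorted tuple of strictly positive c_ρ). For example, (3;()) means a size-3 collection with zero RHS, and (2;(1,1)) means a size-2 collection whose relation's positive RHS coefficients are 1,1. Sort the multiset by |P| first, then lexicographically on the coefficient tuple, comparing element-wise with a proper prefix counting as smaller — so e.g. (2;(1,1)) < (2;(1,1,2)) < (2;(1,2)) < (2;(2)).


Minimal non-faces — 14 found among 8 rays, 12 max cones:

  P={2,7}:  v_{2} + v_{7} = 0 — sig = (2;())
  P={3,4}:  v_{3} + v_{4} = 0 — sig = (2;())
  P={2,4}:  v_{2} + v_{4} = v_{5} — sig = (2;(1))
  P={3,5}:  v_{3} + v_{5} = v_{2} — sig = (2;(1))
  P={5,7}:  v_{5} + v_{7} = v_{4} — sig = (2;(1))
  P={1,4}:  v_{1} + v_{4} = v_{0} + v_{2} — sig = (2;(1,1))
  P={1,7}:  v_{1} + v_{7} = v_{0} + v_{3} — sig = (2;(1,1))
  P={3,7}:  v_{3} + v_{7} = v_{0} + v_{6} — sig = (2;(1,1))
  P={1,5}:  v_{1} + v_{5} = v_{0} + 2·v_{2} — sig = (2;(1,2))
  P={1,6}:  v_{1} + v_{6} = 2·v_{3} — sig = (2;(2))
  P={0,5,6}:  v_{0} + v_{5} + v_{6} = 0 — sig = (3;())
  P={0,2,3}:  v_{0} + v_{2} + v_{3} = v_{1} — sig = (3;(1))
  P={0,2,6}:  v_{0} + v_{2} + v_{6} = v_{3} — sig = (3;(1))
  P={0,4,6}:  v_{0} + v_{4} + v_{6} = v_{7} — sig = (3;(1))

Sorted signature multiset PRS(X):
    (2;())
    (2;())
    (2;(1))
    (2;(1))
    (2;(1))
    (2;(1,1))
    (2;(1,1))
    (2;(1,1))
    (2;(1,2))
    (2;(2))
    (3;())
    (3;(1))
    (3;(1))
    (3;(1))


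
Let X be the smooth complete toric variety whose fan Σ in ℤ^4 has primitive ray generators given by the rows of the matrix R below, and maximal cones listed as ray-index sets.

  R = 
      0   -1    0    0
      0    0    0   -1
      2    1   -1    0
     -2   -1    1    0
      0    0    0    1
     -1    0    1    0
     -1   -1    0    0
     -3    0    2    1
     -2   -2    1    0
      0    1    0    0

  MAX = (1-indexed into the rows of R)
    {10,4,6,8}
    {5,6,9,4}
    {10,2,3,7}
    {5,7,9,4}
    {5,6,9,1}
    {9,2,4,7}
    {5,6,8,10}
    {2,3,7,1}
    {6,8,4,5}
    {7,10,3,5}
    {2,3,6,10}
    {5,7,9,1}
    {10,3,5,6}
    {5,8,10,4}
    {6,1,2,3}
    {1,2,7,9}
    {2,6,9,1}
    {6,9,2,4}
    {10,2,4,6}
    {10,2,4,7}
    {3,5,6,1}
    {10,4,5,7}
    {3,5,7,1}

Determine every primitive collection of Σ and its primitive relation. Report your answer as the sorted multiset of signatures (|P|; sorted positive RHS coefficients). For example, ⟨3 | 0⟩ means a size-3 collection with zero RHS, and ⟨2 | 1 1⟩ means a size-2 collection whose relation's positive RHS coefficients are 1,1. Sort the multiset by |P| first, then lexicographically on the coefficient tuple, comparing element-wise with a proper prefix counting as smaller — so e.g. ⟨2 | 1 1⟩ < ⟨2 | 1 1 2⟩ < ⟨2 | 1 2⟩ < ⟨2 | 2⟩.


13 minimal non-faces of Δ(Σ) (on 10 rays):

  {1,10}:  v_{1} + v_{10} = 0  ⇒ sig = ⟨2 | 0⟩
  {2,5}:  v_{2} + v_{5} = 0  ⇒ sig = ⟨2 | 0⟩
  {3,4}:  v_{3} + v_{4} = 0  ⇒ sig = ⟨2 | 0⟩
  {1,4}:  v_{1} + v_{4} = v_{9}  ⇒ sig = ⟨2 | 1⟩
  {3,9}:  v_{3} + v_{9} = v_{1}  ⇒ sig = ⟨2 | 1⟩
  {6,7}:  v_{6} + v_{7} = v_{4}  ⇒ sig = ⟨2 | 1⟩
  {9,10}:  v_{9} + v_{10} = v_{4}  ⇒ sig = ⟨2 | 1⟩
  {1,8}:  v_{1} + v_{8} = v_{4} + v_{5} + v_{6}  ⇒ sig = ⟨2 | 1 1 1⟩
  {2,8}:  v_{2} + v_{8} = v_{4} + v_{6} + v_{10}  ⇒ sig = ⟨2 | 1 1 1⟩
  {3,8}:  v_{3} + v_{8} = v_{5} + v_{6} + v_{10}  ⇒ sig = ⟨2 | 1 1 1⟩
  {7,8}:  v_{7} + v_{8} = 2·v_{4} + v_{5} + v_{10}  ⇒ sig = ⟨2 | 1 1 2⟩
  {8,9}:  v_{8} + v_{9} = 2·v_{4} + v_{5} + v_{6}  ⇒ sig = ⟨2 | 1 1 2⟩
  {4,5,6,10}:  v_{4} + v_{5} + v_{6} + v_{10} = v_{8}  ⇒ sig = ⟨4 | 1⟩

so the primitive-relation signature multiset is
[⟨2 | 0⟩, ⟨2 | 0⟩, ⟨2 | 0⟩, ⟨2 | 1⟩, ⟨2 | 1⟩, ⟨2 | 1⟩, ⟨2 | 1⟩, ⟨2 | 1 1 1⟩, ⟨2 | 1 1 1⟩, ⟨2 | 1 1 1⟩, ⟨2 | 1 1 2⟩, ⟨2 | 1 1 2⟩, ⟨4 | 1⟩]


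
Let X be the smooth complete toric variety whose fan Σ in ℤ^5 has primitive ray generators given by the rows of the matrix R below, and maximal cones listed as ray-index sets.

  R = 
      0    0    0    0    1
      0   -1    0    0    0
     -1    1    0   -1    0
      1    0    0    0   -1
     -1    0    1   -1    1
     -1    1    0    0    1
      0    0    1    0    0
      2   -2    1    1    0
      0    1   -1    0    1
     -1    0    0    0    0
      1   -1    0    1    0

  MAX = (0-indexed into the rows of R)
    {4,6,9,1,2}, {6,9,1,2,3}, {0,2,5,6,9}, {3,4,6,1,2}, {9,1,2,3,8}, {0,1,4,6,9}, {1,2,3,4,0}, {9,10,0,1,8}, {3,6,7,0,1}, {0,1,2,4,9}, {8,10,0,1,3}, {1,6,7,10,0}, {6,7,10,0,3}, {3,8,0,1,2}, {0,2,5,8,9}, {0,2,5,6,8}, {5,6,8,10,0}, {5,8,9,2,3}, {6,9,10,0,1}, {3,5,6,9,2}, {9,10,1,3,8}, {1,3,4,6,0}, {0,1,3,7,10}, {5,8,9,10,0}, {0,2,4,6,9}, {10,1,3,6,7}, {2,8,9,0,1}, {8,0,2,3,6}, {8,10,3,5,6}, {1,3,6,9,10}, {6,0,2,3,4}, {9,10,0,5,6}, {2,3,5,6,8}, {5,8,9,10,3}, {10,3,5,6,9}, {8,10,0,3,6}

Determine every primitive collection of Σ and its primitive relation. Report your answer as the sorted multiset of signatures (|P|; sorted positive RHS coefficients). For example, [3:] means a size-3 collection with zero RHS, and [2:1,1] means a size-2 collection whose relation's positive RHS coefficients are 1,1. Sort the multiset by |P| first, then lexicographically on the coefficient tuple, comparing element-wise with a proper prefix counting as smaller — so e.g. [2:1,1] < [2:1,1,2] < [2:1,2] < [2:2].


Σ has 17 primitive collections:

  P={2,10}:  v_{2} + v_{10} = 0  →  sig = [2:]
  P={1,5}:  v_{1} + v_{5} = v_{0} + v_{9}  →  sig = [2:1,1]
  P={4,10}:  v_{4} + v_{10} = v_{0} + v_{1} + v_{6}  →  sig = [2:1,1,1]
  P={5,7}:  v_{5} + v_{7} = v_{0} + v_{6} + v_{10}  →  sig = [2:1,1,1]
  P={7,9}:  v_{7} + v_{9} = v_{1} + v_{6} + v_{10}  →  sig = [2:1,1,1]
  P={2,7}:  v_{2} + v_{7} = v_{0} + v_{1} + v_{3} + v_{6}  →  sig = [2:1,1,1,1]
  P={4,5}:  v_{4} + v_{5} = 2·v_{0} + v_{2} + v_{6} + v_{9}  →  sig = [2:1,1,1,2]
  P={7,8}:  v_{7} + v_{8} = 2·v_{0} + v_{3} + v_{10}  →  sig = [2:1,1,2]
  P={4,8}:  v_{4} + v_{8} = 2·v_{0} + v_{2}  →  sig = [2:1,2]
  P={4,7}:  v_{4} + v_{7} = 2·v_{0} + 2·v_{1} + v_{3} + 2·v_{6}  →  sig = [2:1,2,2,2]
  P={0,3,9}:  v_{0} + v_{3} + v_{9} = 0  →  sig = [3:]
  P={1,6,8}:  v_{1} + v_{6} + v_{8} = v_{0}  →  sig = [3:1]
  P={6,8,9}:  v_{6} + v_{8} + v_{9} = v_{5}  →  sig = [3:1]
  P={0,3,5}:  v_{0} + v_{3} + v_{5} = v_{6} + v_{8}  →  sig = [3:1,1]
  P={3,4,9}:  v_{3} + v_{4} + v_{9} = v_{1} + v_{2} + v_{6}  →  sig = [3:1,1,1]
  P={0,1,2,6}:  v_{0} + v_{1} + v_{2} + v_{6} = v_{4}  →  sig = [4:1]
  P={0,1,3,6,10}:  v_{0} + v_{1} + v_{3} + v_{6} + v_{10} = v_{7}  →  sig = [5:1]

Hence PRS(X_Σ) =
    [2:]
    [2:1,1]
    [2:1,1,1]
    [2:1,1,1]
    [2:1,1,1]
    [2:1,1,1,1]
    [2:1,1,1,2]
    [2:1,1,2]
    [2:1,2]
    [2:1,2,2,2]
    [3:]
    [3:1]
    [3:1]
    [3:1,1]
    [3:1,1,1]
    [4:1]
    [5:1]


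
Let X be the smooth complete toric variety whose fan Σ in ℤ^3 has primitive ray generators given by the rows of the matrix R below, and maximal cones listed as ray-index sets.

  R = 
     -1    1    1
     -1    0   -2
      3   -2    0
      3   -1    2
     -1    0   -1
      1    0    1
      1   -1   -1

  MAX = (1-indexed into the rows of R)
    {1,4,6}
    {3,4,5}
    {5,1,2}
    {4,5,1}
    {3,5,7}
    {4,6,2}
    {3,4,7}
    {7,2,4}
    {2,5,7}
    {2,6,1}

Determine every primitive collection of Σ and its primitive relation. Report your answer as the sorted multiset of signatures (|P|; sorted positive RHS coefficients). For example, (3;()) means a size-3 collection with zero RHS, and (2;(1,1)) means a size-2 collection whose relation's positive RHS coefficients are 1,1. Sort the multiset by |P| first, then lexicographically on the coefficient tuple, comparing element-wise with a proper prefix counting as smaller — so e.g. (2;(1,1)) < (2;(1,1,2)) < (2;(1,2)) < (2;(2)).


Δ(Σ) — 7 vertices, 9 min non-faces:

  {1,7}:  v_{1} + v_{7} = 0  ⇒ sig = (2;())
  {5,6}:  v_{5} + v_{6} = 0  ⇒ sig = (2;())
  {1,3}:  v_{1} + v_{3} = v_{4} + v_{5}  ⇒ sig = (2;(1,1))
  {3,6}:  v_{3} + v_{6} = v_{4} + v_{7}  ⇒ sig = (2;(1,1))
  {6,7}:  v_{6} + v_{7} = v_{2} + v_{4}  ⇒ sig = (2;(1,1))
  {2,3}:  v_{2} + v_{3} = 2·v_{7}  ⇒ sig = (2;(2))
  {1,2,4}:  v_{1} + v_{2} + v_{4} = v_{6}  ⇒ sig = (3;(1))
  {2,4,5}:  v_{2} + v_{4} + v_{5} = v_{7}  ⇒ sig = (3;(1))
  {4,5,7}:  v_{4} + v_{5} + v_{7} = v_{3}  ⇒ sig = (3;(1))

Sorted signature multiset PRS(X):
[(2;()), (2;()), (2;(1,1)), (2;(1,1)), (2;(1,1)), (2;(2)), (3;(1)), (3;(1)), (3;(1))]


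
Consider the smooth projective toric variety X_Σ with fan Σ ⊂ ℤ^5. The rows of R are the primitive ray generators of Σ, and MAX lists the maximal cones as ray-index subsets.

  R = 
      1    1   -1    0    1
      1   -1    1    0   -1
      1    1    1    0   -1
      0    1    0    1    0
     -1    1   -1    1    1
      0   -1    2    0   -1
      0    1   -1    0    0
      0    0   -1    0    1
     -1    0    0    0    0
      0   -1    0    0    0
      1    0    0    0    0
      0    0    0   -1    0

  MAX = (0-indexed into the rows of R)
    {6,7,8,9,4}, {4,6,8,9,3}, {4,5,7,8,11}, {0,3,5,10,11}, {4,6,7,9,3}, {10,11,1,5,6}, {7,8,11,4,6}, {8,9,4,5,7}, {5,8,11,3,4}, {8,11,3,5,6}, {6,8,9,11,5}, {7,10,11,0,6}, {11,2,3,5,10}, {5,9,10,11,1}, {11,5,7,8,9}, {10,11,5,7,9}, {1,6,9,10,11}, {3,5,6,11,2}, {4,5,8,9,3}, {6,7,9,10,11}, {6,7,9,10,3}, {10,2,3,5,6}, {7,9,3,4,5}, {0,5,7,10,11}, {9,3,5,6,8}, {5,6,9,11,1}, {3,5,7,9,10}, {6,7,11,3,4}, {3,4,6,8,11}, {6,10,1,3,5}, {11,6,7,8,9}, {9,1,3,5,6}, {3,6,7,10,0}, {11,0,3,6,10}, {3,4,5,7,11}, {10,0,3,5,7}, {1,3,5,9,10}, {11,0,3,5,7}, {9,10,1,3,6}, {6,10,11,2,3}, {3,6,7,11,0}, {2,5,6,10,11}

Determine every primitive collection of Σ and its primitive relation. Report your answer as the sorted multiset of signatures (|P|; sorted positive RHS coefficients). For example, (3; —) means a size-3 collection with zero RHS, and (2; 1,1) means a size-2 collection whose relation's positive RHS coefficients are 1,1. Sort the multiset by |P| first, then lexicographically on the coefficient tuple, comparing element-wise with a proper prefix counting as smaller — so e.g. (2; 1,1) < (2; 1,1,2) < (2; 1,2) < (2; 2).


Σ has 25 primitive collections:

  • {8,10}:  v_{8} + v_{10} = 0  ⇒ sig = (2; —)
  • {0,9}:  v_{0} + v_{9} = v_{7} + v_{10}  ⇒ sig = (2; 1,1)
  • {1,4}:  v_{1} + v_{4} = v_{3} + v_{9}  ⇒ sig = (2; 1,1)
  • {1,7}:  v_{1} + v_{7} = v_{9} + v_{10}  ⇒ sig = (2; 1,1)
  • {4,10}:  v_{4} + v_{10} = v_{3} + v_{7}  ⇒ sig = (2; 1,1)
  • {0,8}:  v_{0} + v_{8} = v_{3} + v_{7} + v_{11}  ⇒ sig = (2; 1,1,1)
  • {1,8}:  v_{1} + v_{8} = v_{5} + v_{6} + v_{9}  ⇒ sig = (2; 1,1,1)
  • {2,7}:  v_{2} + v_{7} = v_{3} + v_{10} + v_{11}  ⇒ sig = (2; 1,1,1)
  • {2,9}:  v_{2} + v_{9} = v_{5} + v_{6} + v_{10}  ⇒ sig = (2; 1,1,1)
  • {2,8}:  v_{2} + v_{8} = v_{3} + v_{5} + v_{6} + v_{11}  ⇒ sig = (2; 1,1,1,1)
  • {2,4}:  v_{2} + v_{4} = 2·v_{3} + v_{11}  ⇒ sig = (2; 1,2)
  • {0,4}:  v_{0} + v_{4} = 2·v_{3} + 2·v_{7} + v_{11}  ⇒ sig = (2; 1,2,2)
  • {0,1}:  v_{0} + v_{1} = 2·v_{10}  ⇒ sig = (2; 2)
  • {0,2}:  v_{0} + v_{2} = 2·v_{3} + 2·v_{10} + 2·v_{11}  ⇒ sig = (2; 2,2,2)
  • {1,2}:  v_{1} + v_{2} = 2·v_{5} + 2·v_{6} + 2·v_{10}  ⇒ sig = (2; 2,2,2)
  • {3,9,11}:  v_{3} + v_{9} + v_{11} = 0  ⇒ sig = (3; —)
  • {5,6,7}:  v_{5} + v_{6} + v_{7} = 0  ⇒ sig = (3; —)
  • {3,7,8}:  v_{3} + v_{7} + v_{8} = v_{4}  ⇒ sig = (3; 1)
  • {4,5,6}:  v_{4} + v_{5} + v_{6} = v_{3} + v_{8}  ⇒ sig = (3; 1,1)
  • {4,9,11}:  v_{4} + v_{9} + v_{11} = v_{7} + v_{8}  ⇒ sig = (3; 1,1)
  • {0,5,6}:  v_{0} + v_{5} + v_{6} = v_{3} + v_{10} + v_{11}  ⇒ sig = (3; 1,1,1)
  • {1,3,11}:  v_{1} + v_{3} + v_{11} = v_{5} + v_{6} + v_{10}  ⇒ sig = (3; 1,1,1)
  • {3,7,10,11}:  v_{3} + v_{7} + v_{10} + v_{11} = v_{0}  ⇒ sig = (4; 1)
  • {5,6,9,10}:  v_{5} + v_{6} + v_{9} + v_{10} = v_{1}  ⇒ sig = (4; 1)
  • {3,5,6,10,11}:  v_{3} + v_{5} + v_{6} + v_{10} + v_{11} = v_{2}  ⇒ sig = (5; 1)

so the primitive-relation signature multiset is
[(2; —), (2; 1,1), (2; 1,1), (2; 1,1), (2; 1,1), (2; 1,1,1), (2; 1,1,1), (2; 1,1,1), (2; 1,1,1), (2; 1,1,1,1), (2; 1,2), (2; 1,2,2), (2; 2), (2; 2,2,2), (2; 2,2,2), (3; —), (3; —), (3; 1), (3; 1,1), (3; 1,1), (3; 1,1,1), (3; 1,1,1), (4; 1), (4; 1), (5; 1)]
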